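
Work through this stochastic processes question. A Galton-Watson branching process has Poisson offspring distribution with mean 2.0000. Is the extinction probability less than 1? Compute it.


Since mu = 2.0000 > 1, extinction prob q < 1.
Solve s = exp(mu*(s-1)) iteratively.
q = 0.2032

0.2032


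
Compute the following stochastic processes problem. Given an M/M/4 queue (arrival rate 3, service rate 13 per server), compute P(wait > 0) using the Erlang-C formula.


a = lambda/mu = 0.2308
rho = a/c = 0.0577
Erlang-C formula applied:
C(c,a) = 9.9560e-05

9.9560e-05


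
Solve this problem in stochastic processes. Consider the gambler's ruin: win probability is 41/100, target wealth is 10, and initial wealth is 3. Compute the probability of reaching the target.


Gambler's ruin formula:
r = q/p = 0.5900/0.4100 = 1.4390
P(win) = (1 - r^i)/(1 - r^N)
= (1 - 1.4390^3)/(1 - 1.4390^10)
= 0.0534

0.0534


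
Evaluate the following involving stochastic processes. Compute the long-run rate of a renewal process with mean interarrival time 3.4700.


Long-run renewal rate = 1/E(X)
= 1/3.4700
= 0.2882

0.2882


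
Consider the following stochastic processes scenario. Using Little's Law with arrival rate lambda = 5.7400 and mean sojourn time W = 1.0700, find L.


Little's Law: L = lambda * W
= 5.7400 * 1.0700
= 6.1418

6.1418


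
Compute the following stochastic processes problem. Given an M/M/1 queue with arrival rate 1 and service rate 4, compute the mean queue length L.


rho = 1/4 = 0.2500
L = rho/(1-rho)
= 0.2500/0.7500
= 0.3333

0.3333


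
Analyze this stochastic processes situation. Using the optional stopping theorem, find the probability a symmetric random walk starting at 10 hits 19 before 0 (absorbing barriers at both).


By optional stopping theorem: E(M at tau) = M(0) = 10
P(hit 19)*19 + P(hit 0)*0 = 10
P(hit 19) = (10 - 0)/(19 - 0) = 10/19 = 0.5263

0.5263


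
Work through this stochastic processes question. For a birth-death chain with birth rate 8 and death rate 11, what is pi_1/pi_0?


For birth-death process, pi_n/pi_0 = (lambda/mu)^n
= (8/11)^1
= 0.7273

0.7273


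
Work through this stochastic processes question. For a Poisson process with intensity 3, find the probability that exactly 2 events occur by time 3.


P(N(t)=k) = (lambda*t)^k * exp(-lambda*t) / k!
lambda*t = 9
= 9^2 * exp(-9) / 2!
= 81 * 1.2341e-04 / 2
= 0.0050

0.0050


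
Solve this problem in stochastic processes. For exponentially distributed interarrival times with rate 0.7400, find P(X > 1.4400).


P(X > t) = exp(-lambda * t)
= exp(-0.7400 * 1.4400)
= exp(-1.0656) = 0.3445

0.3445


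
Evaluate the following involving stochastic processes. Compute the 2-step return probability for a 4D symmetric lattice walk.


P(return in 2 steps) = P(reverse first step) = 1/(2d)
= 1/8
= 0.1250

0.1250


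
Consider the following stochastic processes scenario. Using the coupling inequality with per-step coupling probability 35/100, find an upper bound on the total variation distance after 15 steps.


TV distance bound <= (1-delta)^n
= (1 - 0.3500)^15
= 0.6500^15
= 0.0016

0.0016


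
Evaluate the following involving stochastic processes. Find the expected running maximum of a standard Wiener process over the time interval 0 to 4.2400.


E(max B(s)) = sqrt(2t/pi)
= sqrt(2*4.2400/pi)
= sqrt(2.6993)
= 1.6429

1.6429


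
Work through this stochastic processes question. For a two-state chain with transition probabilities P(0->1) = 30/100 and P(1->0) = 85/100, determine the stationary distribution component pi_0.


Stationary distribution: pi_0 = p10/(p01+p10), pi_1 = p01/(p01+p10)
p01 = 0.3000, p10 = 0.8500
pi_0 = 0.7391

0.7391


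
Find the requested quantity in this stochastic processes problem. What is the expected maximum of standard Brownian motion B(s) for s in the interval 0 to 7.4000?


E(max B(s)) = sqrt(2t/pi)
= sqrt(2*7.4000/pi)
= sqrt(4.7110)
= 2.1705

2.1705


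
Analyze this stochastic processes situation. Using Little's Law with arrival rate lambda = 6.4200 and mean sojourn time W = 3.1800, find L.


Little's Law: L = lambda * W
= 6.4200 * 3.1800
= 20.4156

20.4156


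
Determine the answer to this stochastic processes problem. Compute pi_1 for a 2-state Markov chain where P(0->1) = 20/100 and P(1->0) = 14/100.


Stationary distribution: pi_0 = p10/(p01+p10), pi_1 = p01/(p01+p10)
p01 = 0.2000, p10 = 0.1400
pi_1 = 0.5882

0.5882


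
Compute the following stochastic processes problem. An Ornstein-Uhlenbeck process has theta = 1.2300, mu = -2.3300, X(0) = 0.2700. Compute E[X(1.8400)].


E[X(t)] = mu + (X(0) - mu)*exp(-theta*t)
= -2.3300 + (0.2700 - -2.3300)*exp(-1.2300*1.8400)
= -2.3300 + 2.6000 * 0.1040
= -2.0596

-2.0596


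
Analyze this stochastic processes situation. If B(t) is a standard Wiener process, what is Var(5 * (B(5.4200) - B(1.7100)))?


Var(alpha*(B(t)-B(s))) = alpha^2 * (t-s)
= 5^2 * (5.4200 - 1.7100)
= 25 * 3.7100
= 92.7500

92.7500


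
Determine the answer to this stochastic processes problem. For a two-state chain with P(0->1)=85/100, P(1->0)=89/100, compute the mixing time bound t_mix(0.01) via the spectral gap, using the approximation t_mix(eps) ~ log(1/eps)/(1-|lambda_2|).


lambda_2 = |1 - p01 - p10| = |1 - 0.8500 - 0.8900| = 0.7400
t_mix ~ log(1/eps)/(1 - |lambda_2|)
= log(100)/(1 - 0.7400) = 4.6052/0.2600
= 17.7122

17.7122


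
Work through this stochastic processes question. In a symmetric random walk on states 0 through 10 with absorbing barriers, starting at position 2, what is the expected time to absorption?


For symmetric RW on 0,...,N with absorbing barriers, E(i) = i*(N-i)
E(2) = 2 * 8 = 16

16


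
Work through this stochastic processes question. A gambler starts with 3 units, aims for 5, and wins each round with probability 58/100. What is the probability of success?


Gambler's ruin formula:
r = q/p = 0.4200/0.5800 = 0.7241
P(win) = (1 - r^i)/(1 - r^N)
= (1 - 0.7241^3)/(1 - 0.7241^5)
= 0.7745

0.7745


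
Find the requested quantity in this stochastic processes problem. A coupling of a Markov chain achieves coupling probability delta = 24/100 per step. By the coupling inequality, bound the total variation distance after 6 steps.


TV distance bound <= (1-delta)^n
= (1 - 0.2400)^6
= 0.7600^6
= 0.1927

0.1927


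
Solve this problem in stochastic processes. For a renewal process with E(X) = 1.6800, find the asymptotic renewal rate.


Long-run renewal rate = 1/E(X)
= 1/1.6800
= 0.5952

0.5952


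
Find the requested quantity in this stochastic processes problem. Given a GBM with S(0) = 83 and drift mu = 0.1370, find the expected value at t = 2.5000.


E[S(t)] = S(0) * exp(mu * t)
= 83 * exp(0.1370 * 2.5000)
= 83 * 1.4085
= 116.9025

116.9025


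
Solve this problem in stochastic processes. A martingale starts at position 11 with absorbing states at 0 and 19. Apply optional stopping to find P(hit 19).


By optional stopping theorem: E(M at tau) = M(0) = 11
P(hit 19)*19 + P(hit 0)*0 = 11
P(hit 19) = (11 - 0)/(19 - 0) = 11/19 = 0.5789

0.5789


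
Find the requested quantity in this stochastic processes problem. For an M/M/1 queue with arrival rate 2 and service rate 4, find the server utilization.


rho = lambda/mu
= 2/4
= 0.5000

0.5000


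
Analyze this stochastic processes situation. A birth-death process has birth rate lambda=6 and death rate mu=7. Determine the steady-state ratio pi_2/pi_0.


For birth-death process, pi_n/pi_0 = (lambda/mu)^n
= (6/7)^2
= 0.7347

0.7347


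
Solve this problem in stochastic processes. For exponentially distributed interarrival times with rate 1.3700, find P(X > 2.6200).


P(X > t) = exp(-lambda * t)
= exp(-1.3700 * 2.6200)
= exp(-3.5894) = 0.0276

0.0276


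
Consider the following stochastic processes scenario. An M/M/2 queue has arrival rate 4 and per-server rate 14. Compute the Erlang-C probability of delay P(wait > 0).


a = lambda/mu = 0.2857
rho = a/c = 0.1429
Erlang-C formula applied:
C(c,a) = 0.0357

0.0357


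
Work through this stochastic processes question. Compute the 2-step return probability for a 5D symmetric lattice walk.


P(return in 2 steps) = P(reverse first step) = 1/(2d)
= 1/10
= 0.1000

0.1000


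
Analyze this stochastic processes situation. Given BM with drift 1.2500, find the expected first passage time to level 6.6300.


Expected first passage time = a/mu
= 6.6300/1.2500
= 5.3040

5.3040


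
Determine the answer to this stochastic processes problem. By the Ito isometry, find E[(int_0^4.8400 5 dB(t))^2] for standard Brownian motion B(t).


By Ito isometry: E[(int f dB)^2] = int f^2 dt
= 5^2 * 4.8400
= 25 * 4.8400 = 121.0000

121.0000


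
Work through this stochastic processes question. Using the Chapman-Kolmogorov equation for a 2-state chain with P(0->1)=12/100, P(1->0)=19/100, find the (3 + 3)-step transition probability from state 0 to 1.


P^6 = P^3 * P^3
Computing via matrix multiplication of the transition matrix.
Entry (0,1) of P^6 = 0.3453

0.3453


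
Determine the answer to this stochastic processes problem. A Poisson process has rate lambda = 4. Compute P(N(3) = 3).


P(N(t)=k) = (lambda*t)^k * exp(-lambda*t) / k!
lambda*t = 12
= 12^3 * exp(-12) / 3!
= 1728 * 6.1442e-06 / 6
= 0.0018

0.0018


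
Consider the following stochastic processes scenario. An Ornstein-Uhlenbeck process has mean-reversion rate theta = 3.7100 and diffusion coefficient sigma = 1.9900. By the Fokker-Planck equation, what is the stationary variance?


Stationary variance = sigma^2 / (2*theta)
= 1.9900^2 / (2*3.7100)
= 3.9601 / 7.4200
= 0.5337

0.5337


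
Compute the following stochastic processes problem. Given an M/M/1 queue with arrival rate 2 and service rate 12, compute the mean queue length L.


rho = 2/12 = 0.1667
L = rho/(1-rho)
= 0.1667/0.8333
= 0.2000

0.2000


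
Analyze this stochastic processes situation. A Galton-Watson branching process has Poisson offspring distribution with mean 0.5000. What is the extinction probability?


Since mu = 0.5000 <= 1, extinction probability = 1.

1.0000


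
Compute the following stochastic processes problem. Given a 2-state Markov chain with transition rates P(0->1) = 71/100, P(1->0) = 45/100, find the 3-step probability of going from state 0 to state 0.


Computing P^3 by matrix multiplication.
P = [[0.2900, 0.7100], [0.4500, 0.5500]]
After raising P to the power 3:
P^3(0,0) = 0.3854

0.3854


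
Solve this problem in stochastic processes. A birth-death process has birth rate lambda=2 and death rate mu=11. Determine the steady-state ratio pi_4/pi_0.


For birth-death process, pi_n/pi_0 = (lambda/mu)^n
= (2/11)^4
= 0.0011

0.0011


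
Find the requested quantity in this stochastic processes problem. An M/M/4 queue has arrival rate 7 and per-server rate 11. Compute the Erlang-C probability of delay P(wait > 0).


a = lambda/mu = 0.6364
rho = a/c = 0.1591
Erlang-C formula applied:
C(c,a) = 0.0043

0.0043


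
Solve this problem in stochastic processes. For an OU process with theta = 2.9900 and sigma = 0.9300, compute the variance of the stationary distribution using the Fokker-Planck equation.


Stationary variance = sigma^2 / (2*theta)
= 0.9300^2 / (2*2.9900)
= 0.8649 / 5.9800
= 0.1446

0.1446


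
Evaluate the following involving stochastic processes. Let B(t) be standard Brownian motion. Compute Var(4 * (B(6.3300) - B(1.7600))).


Var(alpha*(B(t)-B(s))) = alpha^2 * (t-s)
= 4^2 * (6.3300 - 1.7600)
= 16 * 4.5700
= 73.1200

73.1200


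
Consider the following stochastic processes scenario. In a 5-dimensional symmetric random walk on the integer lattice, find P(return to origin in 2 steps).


P(return in 2 steps) = P(reverse first step) = 1/(2d)
= 1/10
= 0.1000

0.1000


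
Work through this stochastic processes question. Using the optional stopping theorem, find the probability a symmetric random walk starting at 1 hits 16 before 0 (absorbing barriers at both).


By optional stopping theorem: E(M at tau) = M(0) = 1
P(hit 16)*16 + P(hit 0)*0 = 1
P(hit 16) = (1 - 0)/(16 - 0) = 1/16 = 0.0625

0.0625


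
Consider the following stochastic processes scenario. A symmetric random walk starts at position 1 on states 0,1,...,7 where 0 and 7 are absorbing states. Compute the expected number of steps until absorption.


For symmetric RW on 0,...,N with absorbing barriers, E(i) = i*(N-i)
E(1) = 1 * 6 = 6

6


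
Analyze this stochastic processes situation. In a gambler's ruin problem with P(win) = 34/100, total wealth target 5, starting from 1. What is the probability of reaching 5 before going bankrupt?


Gambler's ruin formula:
r = q/p = 0.6600/0.3400 = 1.9412
P(win) = (1 - r^i)/(1 - r^N)
= (1 - 1.9412^1)/(1 - 1.9412^5)
= 0.0354

0.0354


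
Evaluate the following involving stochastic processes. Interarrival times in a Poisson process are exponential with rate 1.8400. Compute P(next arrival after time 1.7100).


P(X > t) = exp(-lambda * t)
= exp(-1.8400 * 1.7100)
= exp(-3.1464) = 0.0430

0.0430


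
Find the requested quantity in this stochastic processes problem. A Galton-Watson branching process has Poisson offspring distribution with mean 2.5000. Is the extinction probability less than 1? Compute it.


Since mu = 2.5000 > 1, extinction prob q < 1.
Solve s = exp(mu*(s-1)) iteratively.
q = 0.1074

0.1074


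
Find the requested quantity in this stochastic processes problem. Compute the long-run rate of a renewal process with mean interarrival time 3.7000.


Long-run renewal rate = 1/E(X)
= 1/3.7000
= 0.2703

0.2703


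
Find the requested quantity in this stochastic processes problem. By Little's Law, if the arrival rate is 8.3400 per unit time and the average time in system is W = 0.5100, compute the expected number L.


Little's Law: L = lambda * W
= 8.3400 * 0.5100
= 4.2534

4.2534


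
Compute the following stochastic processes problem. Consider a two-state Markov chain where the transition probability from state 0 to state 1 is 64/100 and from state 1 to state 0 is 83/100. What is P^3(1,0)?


Computing P^3 by matrix multiplication.
P = [[0.3600, 0.6400], [0.8300, 0.1700]]
After raising P to the power 3:
P^3(1,0) = 0.6232

0.6232


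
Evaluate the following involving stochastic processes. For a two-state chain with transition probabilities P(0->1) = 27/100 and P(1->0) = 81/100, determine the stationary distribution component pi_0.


Stationary distribution: pi_0 = p10/(p01+p10), pi_1 = p01/(p01+p10)
p01 = 0.2700, p10 = 0.8100
pi_0 = 0.7500

0.7500


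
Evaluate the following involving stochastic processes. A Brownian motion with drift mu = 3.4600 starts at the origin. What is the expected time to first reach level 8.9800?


Expected first passage time = a/mu
= 8.9800/3.4600
= 2.5954

2.5954


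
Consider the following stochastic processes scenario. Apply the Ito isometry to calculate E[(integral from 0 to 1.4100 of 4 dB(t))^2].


By Ito isometry: E[(int f dB)^2] = int f^2 dt
= 4^2 * 1.4100
= 16 * 1.4100 = 22.5600

22.5600


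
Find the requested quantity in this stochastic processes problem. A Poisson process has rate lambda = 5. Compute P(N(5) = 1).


P(N(t)=k) = (lambda*t)^k * exp(-lambda*t) / k!
lambda*t = 25
= 25^1 * exp(-25) / 1!
= 25 * 1.3888e-11 / 1
= 3.4720e-10

3.4720e-10


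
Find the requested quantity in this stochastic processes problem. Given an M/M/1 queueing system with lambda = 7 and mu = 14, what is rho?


rho = lambda/mu
= 7/14
= 0.5000

0.5000


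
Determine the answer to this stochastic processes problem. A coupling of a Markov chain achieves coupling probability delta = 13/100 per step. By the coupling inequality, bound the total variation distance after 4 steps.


TV distance bound <= (1-delta)^n
= (1 - 0.1300)^4
= 0.8700^4
= 0.5729

0.5729


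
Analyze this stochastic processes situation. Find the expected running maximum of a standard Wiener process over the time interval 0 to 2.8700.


E(max B(s)) = sqrt(2t/pi)
= sqrt(2*2.8700/pi)
= sqrt(1.8271)
= 1.3517

1.3517


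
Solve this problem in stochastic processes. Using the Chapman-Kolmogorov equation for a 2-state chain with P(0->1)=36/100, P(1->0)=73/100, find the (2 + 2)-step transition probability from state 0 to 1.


P^4 = P^2 * P^2
Computing via matrix multiplication of the transition matrix.
Entry (0,1) of P^4 = 0.3303

0.3303


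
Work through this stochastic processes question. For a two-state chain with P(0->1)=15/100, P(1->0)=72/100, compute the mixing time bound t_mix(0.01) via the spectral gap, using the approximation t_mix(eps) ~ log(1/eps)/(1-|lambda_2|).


lambda_2 = |1 - p01 - p10| = |1 - 0.1500 - 0.7200| = 0.1300
t_mix ~ log(1/eps)/(1 - |lambda_2|)
= log(100)/(1 - 0.1300) = 4.6052/0.8700
= 5.2933

5.2933


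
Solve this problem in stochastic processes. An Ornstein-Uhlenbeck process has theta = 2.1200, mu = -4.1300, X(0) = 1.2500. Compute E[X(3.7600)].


E[X(t)] = mu + (X(0) - mu)*exp(-theta*t)
= -4.1300 + (1.2500 - -4.1300)*exp(-2.1200*3.7600)
= -4.1300 + 5.3800 * 3.4526e-04
= -4.1281

-4.1281


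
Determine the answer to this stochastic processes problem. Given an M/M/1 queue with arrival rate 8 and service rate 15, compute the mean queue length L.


rho = 8/15 = 0.5333
L = rho/(1-rho)
= 0.5333/0.4667
= 1.1429

1.1429


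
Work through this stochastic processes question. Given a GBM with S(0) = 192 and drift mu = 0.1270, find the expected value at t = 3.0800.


E[S(t)] = S(0) * exp(mu * t)
= 192 * exp(0.1270 * 3.0800)
= 192 * 1.4787
= 283.9095

283.9095


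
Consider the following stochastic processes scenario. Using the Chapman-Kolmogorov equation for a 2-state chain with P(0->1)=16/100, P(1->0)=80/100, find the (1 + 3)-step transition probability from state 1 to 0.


P^4 = P^1 * P^3
Computing via matrix multiplication of the transition matrix.
Entry (1,0) of P^4 = 0.8333

0.8333


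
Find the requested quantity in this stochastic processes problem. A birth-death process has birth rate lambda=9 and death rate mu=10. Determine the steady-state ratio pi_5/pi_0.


For birth-death process, pi_n/pi_0 = (lambda/mu)^n
= (9/10)^5
= 0.5905

0.5905


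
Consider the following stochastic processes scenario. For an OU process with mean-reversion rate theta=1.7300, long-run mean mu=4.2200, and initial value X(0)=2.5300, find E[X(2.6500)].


E[X(t)] = mu + (X(0) - mu)*exp(-theta*t)
= 4.2200 + (2.5300 - 4.2200)*exp(-1.7300*2.6500)
= 4.2200 + -1.6900 * 0.0102
= 4.2027

4.2027


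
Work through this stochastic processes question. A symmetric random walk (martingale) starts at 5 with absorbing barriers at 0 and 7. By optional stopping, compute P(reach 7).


By optional stopping theorem: E(M at tau) = M(0) = 5
P(hit 7)*7 + P(hit 0)*0 = 5
P(hit 7) = (5 - 0)/(7 - 0) = 5/7 = 0.7143

0.7143


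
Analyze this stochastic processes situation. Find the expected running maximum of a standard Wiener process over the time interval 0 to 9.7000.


E(max B(s)) = sqrt(2t/pi)
= sqrt(2*9.7000/pi)
= sqrt(6.1752)
= 2.4850

2.4850


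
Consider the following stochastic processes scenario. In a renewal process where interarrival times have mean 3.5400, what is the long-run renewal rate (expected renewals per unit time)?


Long-run renewal rate = 1/E(X)
= 1/3.5400
= 0.2825

0.2825


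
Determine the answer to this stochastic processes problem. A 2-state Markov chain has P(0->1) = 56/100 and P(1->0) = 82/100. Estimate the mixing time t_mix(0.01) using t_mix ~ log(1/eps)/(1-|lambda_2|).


lambda_2 = |1 - p01 - p10| = |1 - 0.5600 - 0.8200| = 0.3800
t_mix ~ log(1/eps)/(1 - |lambda_2|)
= log(100)/(1 - 0.3800) = 4.6052/0.6200
= 7.4277

7.4277


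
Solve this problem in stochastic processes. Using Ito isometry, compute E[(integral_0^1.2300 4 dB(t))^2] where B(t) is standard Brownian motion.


By Ito isometry: E[(int f dB)^2] = int f^2 dt
= 4^2 * 1.2300
= 16 * 1.2300 = 19.6800

19.6800


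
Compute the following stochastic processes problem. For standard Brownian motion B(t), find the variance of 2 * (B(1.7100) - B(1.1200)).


Var(alpha*(B(t)-B(s))) = alpha^2 * (t-s)
= 2^2 * (1.7100 - 1.1200)
= 4 * 0.5900
= 2.3600

2.3600


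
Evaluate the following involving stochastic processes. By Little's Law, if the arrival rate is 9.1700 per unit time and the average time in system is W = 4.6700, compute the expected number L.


Little's Law: L = lambda * W
= 9.1700 * 4.6700
= 42.8239

42.8239


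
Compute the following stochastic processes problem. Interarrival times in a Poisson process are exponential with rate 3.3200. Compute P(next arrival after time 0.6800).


P(X > t) = exp(-lambda * t)
= exp(-3.3200 * 0.6800)
= exp(-2.2576) = 0.1046

0.1046


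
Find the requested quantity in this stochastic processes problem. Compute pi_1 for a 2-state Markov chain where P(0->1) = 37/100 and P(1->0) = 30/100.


Stationary distribution: pi_0 = p10/(p01+p10), pi_1 = p01/(p01+p10)
p01 = 0.3700, p10 = 0.3000
pi_1 = 0.5522

0.5522


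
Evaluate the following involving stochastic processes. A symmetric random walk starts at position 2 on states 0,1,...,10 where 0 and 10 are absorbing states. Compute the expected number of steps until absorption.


For symmetric RW on 0,...,N with absorbing barriers, E(i) = i*(N-i)
E(2) = 2 * 8 = 16

16


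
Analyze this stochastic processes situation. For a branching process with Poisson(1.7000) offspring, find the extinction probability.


Since mu = 1.7000 > 1, extinction prob q < 1.
Solve s = exp(mu*(s-1)) iteratively.
q = 0.3088

0.3088


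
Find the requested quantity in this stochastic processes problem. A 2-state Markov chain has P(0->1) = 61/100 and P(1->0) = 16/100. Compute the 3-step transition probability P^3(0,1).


Computing P^3 by matrix multiplication.
P = [[0.3900, 0.6100], [0.1600, 0.8400]]
After raising P to the power 3:
P^3(0,1) = 0.7826

0.7826


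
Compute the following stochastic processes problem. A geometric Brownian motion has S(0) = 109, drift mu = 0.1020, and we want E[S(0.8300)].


E[S(t)] = S(0) * exp(mu * t)
= 109 * exp(0.1020 * 0.8300)
= 109 * 1.0883
= 118.6298

118.6298


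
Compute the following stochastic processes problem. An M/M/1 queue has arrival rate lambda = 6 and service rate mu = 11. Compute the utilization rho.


rho = lambda/mu
= 6/11
= 0.5455

0.5455


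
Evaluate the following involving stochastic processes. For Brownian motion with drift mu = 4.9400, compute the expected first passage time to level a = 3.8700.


Expected first passage time = a/mu
= 3.8700/4.9400
= 0.7834

0.7834


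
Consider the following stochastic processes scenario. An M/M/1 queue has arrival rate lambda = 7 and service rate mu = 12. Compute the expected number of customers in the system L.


rho = 7/12 = 0.5833
L = rho/(1-rho)
= 0.5833/0.4167
= 1.4000

1.4000


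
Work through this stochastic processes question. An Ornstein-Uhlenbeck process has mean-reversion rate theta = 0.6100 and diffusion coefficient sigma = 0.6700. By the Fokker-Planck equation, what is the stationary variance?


Stationary variance = sigma^2 / (2*theta)
= 0.6700^2 / (2*0.6100)
= 0.4489 / 1.2200
= 0.3680

0.3680


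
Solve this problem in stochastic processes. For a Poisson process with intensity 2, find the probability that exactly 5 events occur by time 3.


P(N(t)=k) = (lambda*t)^k * exp(-lambda*t) / k!
lambda*t = 6
= 6^5 * exp(-6) / 5!
= 7776 * 0.0025 / 120
= 0.1606

0.1606


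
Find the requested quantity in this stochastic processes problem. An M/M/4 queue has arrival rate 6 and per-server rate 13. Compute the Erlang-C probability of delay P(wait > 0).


a = lambda/mu = 0.4615
rho = a/c = 0.1154
Erlang-C formula applied:
C(c,a) = 0.0013

0.0013


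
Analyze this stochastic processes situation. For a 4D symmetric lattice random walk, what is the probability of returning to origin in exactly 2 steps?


P(return in 2 steps) = P(reverse first step) = 1/(2d)
= 1/8
= 0.1250

0.1250


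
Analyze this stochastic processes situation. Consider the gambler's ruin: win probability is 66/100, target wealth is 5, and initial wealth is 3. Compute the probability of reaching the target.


Gambler's ruin formula:
r = q/p = 0.3400/0.6600 = 0.5152
P(win) = (1 - r^i)/(1 - r^N)
= (1 - 0.5152^3)/(1 - 0.5152^5)
= 0.8958

0.8958


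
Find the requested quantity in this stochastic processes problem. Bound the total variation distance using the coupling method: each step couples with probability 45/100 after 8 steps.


TV distance bound <= (1-delta)^n
= (1 - 0.4500)^8
= 0.5500^8
= 0.0084

0.0084


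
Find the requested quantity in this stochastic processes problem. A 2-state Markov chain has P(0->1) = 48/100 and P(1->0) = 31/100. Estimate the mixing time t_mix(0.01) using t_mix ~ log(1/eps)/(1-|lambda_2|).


lambda_2 = |1 - p01 - p10| = |1 - 0.4800 - 0.3100| = 0.2100
t_mix ~ log(1/eps)/(1 - |lambda_2|)
= log(100)/(1 - 0.2100) = 4.6052/0.7900
= 5.8293

5.8293


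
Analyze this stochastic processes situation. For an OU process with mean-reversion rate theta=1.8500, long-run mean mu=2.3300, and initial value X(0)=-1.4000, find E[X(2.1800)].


E[X(t)] = mu + (X(0) - mu)*exp(-theta*t)
= 2.3300 + (-1.4000 - 2.3300)*exp(-1.8500*2.1800)
= 2.3300 + -3.7300 * 0.0177
= 2.2639

2.2639


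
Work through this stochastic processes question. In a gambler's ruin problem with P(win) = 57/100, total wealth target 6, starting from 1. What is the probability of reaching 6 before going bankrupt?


Gambler's ruin formula:
r = q/p = 0.4300/0.5700 = 0.7544
P(win) = (1 - r^i)/(1 - r^N)
= (1 - 0.7544^1)/(1 - 0.7544^6)
= 0.3011

0.3011


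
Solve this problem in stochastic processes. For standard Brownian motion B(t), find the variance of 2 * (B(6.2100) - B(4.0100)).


Var(alpha*(B(t)-B(s))) = alpha^2 * (t-s)
= 2^2 * (6.2100 - 4.0100)
= 4 * 2.2000
= 8.8000

8.8000


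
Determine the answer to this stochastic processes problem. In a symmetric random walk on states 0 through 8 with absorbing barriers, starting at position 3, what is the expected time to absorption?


For symmetric RW on 0,...,N with absorbing barriers, E(i) = i*(N-i)
E(3) = 3 * 5 = 15

15


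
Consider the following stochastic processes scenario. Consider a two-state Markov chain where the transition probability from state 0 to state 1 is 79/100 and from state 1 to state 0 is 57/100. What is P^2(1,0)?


Computing P^2 by matrix multiplication.
P = [[0.2100, 0.7900], [0.5700, 0.4300]]
After raising P to the power 2:
P^2(1,0) = 0.3648

0.3648


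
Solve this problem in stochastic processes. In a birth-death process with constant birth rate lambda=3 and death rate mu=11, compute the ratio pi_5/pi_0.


For birth-death process, pi_n/pi_0 = (lambda/mu)^n
= (3/11)^5
= 0.0015

0.0015


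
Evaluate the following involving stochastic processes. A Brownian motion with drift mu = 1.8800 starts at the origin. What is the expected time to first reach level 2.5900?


Expected first passage time = a/mu
= 2.5900/1.8800
= 1.3777

1.3777


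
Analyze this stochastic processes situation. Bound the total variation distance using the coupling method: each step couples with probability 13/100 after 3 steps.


TV distance bound <= (1-delta)^n
= (1 - 0.1300)^3
= 0.8700^3
= 0.6585

0.6585


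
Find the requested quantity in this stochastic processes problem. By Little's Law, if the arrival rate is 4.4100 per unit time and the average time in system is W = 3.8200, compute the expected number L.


Little's Law: L = lambda * W
= 4.4100 * 3.8200
= 16.8462

16.8462


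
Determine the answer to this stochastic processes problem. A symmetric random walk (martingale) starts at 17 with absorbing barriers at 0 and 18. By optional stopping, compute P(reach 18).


By optional stopping theorem: E(M at tau) = M(0) = 17
P(hit 18)*18 + P(hit 0)*0 = 17
P(hit 18) = (17 - 0)/(18 - 0) = 17/18 = 0.9444

0.9444


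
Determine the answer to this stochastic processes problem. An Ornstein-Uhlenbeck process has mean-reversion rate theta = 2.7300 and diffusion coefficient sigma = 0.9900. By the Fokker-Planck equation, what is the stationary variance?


Stationary variance = sigma^2 / (2*theta)
= 0.9900^2 / (2*2.7300)
= 0.9801 / 5.4600
= 0.1795

0.1795


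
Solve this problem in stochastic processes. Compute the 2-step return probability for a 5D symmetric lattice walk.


P(return in 2 steps) = P(reverse first step) = 1/(2d)
= 1/10
= 0.1000

0.1000


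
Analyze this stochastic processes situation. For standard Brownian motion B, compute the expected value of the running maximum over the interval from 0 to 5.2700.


E(max B(s)) = sqrt(2t/pi)
= sqrt(2*5.2700/pi)
= sqrt(3.3550)
= 1.8317

1.8317


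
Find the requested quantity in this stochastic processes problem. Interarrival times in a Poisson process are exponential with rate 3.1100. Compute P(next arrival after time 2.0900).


P(X > t) = exp(-lambda * t)
= exp(-3.1100 * 2.0900)
= exp(-6.4999) = 0.0015

0.0015


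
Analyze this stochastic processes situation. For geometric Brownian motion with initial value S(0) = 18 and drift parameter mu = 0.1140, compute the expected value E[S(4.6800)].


E[S(t)] = S(0) * exp(mu * t)
= 18 * exp(0.1140 * 4.6800)
= 18 * 1.7049
= 30.6886

30.6886


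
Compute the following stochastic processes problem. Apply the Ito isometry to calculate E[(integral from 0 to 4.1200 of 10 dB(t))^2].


By Ito isometry: E[(int f dB)^2] = int f^2 dt
= 10^2 * 4.1200
= 100 * 4.1200 = 412.0000

412.0000


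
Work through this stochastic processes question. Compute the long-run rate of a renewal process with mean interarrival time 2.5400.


Long-run renewal rate = 1/E(X)
= 1/2.5400
= 0.3937

0.3937


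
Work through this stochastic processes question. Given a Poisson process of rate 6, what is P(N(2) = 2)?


P(N(t)=k) = (lambda*t)^k * exp(-lambda*t) / k!
lambda*t = 12
= 12^2 * exp(-12) / 2!
= 144 * 6.1442e-06 / 2
= 4.4238e-04

4.4238e-04


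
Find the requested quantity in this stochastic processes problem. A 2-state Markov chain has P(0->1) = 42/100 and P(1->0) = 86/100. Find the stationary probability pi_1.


Stationary distribution: pi_0 = p10/(p01+p10), pi_1 = p01/(p01+p10)
p01 = 0.4200, p10 = 0.8600
pi_1 = 0.3281

0.3281


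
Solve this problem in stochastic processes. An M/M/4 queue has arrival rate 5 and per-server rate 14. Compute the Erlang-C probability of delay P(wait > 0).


a = lambda/mu = 0.3571
rho = a/c = 0.0893
Erlang-C formula applied:
C(c,a) = 5.2079e-04

5.2079e-04


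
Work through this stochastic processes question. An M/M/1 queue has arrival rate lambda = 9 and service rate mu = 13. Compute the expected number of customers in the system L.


rho = 9/13 = 0.6923
L = rho/(1-rho)
= 0.6923/0.3077
= 2.2500

2.2500


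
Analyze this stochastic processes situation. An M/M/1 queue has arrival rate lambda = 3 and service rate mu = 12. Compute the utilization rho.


rho = lambda/mu
= 3/12
= 0.2500

0.2500


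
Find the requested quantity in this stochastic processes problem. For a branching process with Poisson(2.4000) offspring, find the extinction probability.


Since mu = 2.4000 > 1, extinction prob q < 1.
Solve s = exp(mu*(s-1)) iteratively.
q = 0.1214

0.1214


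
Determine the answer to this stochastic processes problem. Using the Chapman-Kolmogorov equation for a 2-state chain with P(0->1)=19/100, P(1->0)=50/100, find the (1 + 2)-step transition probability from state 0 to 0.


P^3 = P^1 * P^2
Computing via matrix multiplication of the transition matrix.
Entry (0,0) of P^3 = 0.7328

0.7328


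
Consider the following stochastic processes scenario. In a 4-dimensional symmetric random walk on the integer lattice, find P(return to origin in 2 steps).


P(return in 2 steps) = P(reverse first step) = 1/(2d)
= 1/8
= 0.1250

0.1250


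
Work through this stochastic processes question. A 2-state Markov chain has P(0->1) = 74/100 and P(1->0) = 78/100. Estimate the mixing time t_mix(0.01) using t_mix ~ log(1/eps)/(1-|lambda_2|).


lambda_2 = |1 - p01 - p10| = |1 - 0.7400 - 0.7800| = 0.5200
t_mix ~ log(1/eps)/(1 - |lambda_2|)
= log(100)/(1 - 0.5200) = 4.6052/0.4800
= 9.5941

9.5941


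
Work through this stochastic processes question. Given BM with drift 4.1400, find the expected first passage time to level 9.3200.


Expected first passage time = a/mu
= 9.3200/4.1400
= 2.2512

2.2512


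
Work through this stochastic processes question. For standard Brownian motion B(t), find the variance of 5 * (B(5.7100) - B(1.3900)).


Var(alpha*(B(t)-B(s))) = alpha^2 * (t-s)
= 5^2 * (5.7100 - 1.3900)
= 25 * 4.3200
= 108.0000

108.0000


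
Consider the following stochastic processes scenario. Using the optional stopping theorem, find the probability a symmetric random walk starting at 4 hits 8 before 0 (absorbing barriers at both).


By optional stopping theorem: E(M at tau) = M(0) = 4
P(hit 8)*8 + P(hit 0)*0 = 4
P(hit 8) = (4 - 0)/(8 - 0) = 1/2 = 0.5000

0.5000


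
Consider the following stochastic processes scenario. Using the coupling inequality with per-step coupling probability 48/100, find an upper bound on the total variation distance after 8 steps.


TV distance bound <= (1-delta)^n
= (1 - 0.4800)^8
= 0.5200^8
= 0.0053

0.0053


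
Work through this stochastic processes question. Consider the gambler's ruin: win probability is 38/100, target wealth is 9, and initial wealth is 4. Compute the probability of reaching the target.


Gambler's ruin formula:
r = q/p = 0.6200/0.3800 = 1.6316
P(win) = (1 - r^i)/(1 - r^N)
= (1 - 1.6316^4)/(1 - 1.6316^9)
= 0.0752

0.0752


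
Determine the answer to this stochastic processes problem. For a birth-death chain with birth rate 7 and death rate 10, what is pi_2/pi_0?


For birth-death process, pi_n/pi_0 = (lambda/mu)^n
= (7/10)^2
= 0.4900

0.4900


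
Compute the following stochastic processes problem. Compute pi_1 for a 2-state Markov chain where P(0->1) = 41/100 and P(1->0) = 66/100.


Stationary distribution: pi_0 = p10/(p01+p10), pi_1 = p01/(p01+p10)
p01 = 0.4100, p10 = 0.6600
pi_1 = 0.3832

0.3832


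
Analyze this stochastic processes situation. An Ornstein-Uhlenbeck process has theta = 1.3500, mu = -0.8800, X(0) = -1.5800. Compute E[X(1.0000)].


E[X(t)] = mu + (X(0) - mu)*exp(-theta*t)
= -0.8800 + (-1.5800 - -0.8800)*exp(-1.3500*1.0000)
= -0.8800 + -0.7000 * 0.2592
= -1.0615

-1.0615


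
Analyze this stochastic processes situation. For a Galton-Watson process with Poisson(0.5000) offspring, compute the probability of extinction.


Since mu = 0.5000 <= 1, extinction probability = 1.

1.0000


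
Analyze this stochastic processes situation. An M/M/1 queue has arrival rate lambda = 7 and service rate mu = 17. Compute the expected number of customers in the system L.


rho = 7/17 = 0.4118
L = rho/(1-rho)
= 0.4118/0.5882
= 0.7000

0.7000


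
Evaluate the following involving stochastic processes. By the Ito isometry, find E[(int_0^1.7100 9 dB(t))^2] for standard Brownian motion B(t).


By Ito isometry: E[(int f dB)^2] = int f^2 dt
= 9^2 * 1.7100
= 81 * 1.7100 = 138.5100

138.5100


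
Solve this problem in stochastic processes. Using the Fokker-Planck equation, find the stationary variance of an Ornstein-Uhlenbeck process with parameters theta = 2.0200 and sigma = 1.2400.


Stationary variance = sigma^2 / (2*theta)
= 1.2400^2 / (2*2.0200)
= 1.5376 / 4.0400
= 0.3806

0.3806


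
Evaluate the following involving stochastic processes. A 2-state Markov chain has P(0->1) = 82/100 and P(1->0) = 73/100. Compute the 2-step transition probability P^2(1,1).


Computing P^2 by matrix multiplication.
P = [[0.1800, 0.8200], [0.7300, 0.2700]]
After raising P to the power 2:
P^2(1,1) = 0.6715

0.6715


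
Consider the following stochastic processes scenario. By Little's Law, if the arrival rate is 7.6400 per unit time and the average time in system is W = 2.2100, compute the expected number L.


Little's Law: L = lambda * W
= 7.6400 * 2.2100
= 16.8844

16.8844


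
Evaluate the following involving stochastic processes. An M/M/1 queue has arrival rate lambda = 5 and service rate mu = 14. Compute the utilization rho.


rho = lambda/mu
= 5/14
= 0.3571

0.3571


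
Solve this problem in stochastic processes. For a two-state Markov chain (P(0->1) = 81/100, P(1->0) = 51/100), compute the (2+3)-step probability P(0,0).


P^5 = P^2 * P^3
Computing via matrix multiplication of the transition matrix.
Entry (0,0) of P^5 = 0.3843

0.3843


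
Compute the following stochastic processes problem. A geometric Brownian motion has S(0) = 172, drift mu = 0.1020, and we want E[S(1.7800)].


E[S(t)] = S(0) * exp(mu * t)
= 172 * exp(0.1020 * 1.7800)
= 172 * 1.1991
= 206.2429

206.2429


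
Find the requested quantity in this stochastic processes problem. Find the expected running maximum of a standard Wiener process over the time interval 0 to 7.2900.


E(max B(s)) = sqrt(2t/pi)
= sqrt(2*7.2900/pi)
= sqrt(4.6410)
= 2.1543

2.1543


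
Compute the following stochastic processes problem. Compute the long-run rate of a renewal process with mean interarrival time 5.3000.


Long-run renewal rate = 1/E(X)
= 1/5.3000
= 0.1887

0.1887


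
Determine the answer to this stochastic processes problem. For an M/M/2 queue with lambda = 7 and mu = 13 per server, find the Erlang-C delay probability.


a = lambda/mu = 0.5385
rho = a/c = 0.2692
Erlang-C formula applied:
C(c,a) = 0.1142

0.1142


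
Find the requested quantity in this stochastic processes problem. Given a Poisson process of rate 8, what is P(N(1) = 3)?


P(N(t)=k) = (lambda*t)^k * exp(-lambda*t) / k!
lambda*t = 8
= 8^3 * exp(-8) / 3!
= 512 * 3.3546e-04 / 6
= 0.0286

0.0286


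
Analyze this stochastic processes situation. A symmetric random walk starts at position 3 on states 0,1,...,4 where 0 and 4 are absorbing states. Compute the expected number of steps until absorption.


For symmetric RW on 0,...,N with absorbing barriers, E(i) = i*(N-i)
E(3) = 3 * 1 = 3

3


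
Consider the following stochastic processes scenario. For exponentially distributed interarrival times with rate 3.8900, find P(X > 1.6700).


P(X > t) = exp(-lambda * t)
= exp(-3.8900 * 1.6700)
= exp(-6.4963) = 0.0015

0.0015


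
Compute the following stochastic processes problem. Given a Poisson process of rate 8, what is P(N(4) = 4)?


P(N(t)=k) = (lambda*t)^k * exp(-lambda*t) / k!
lambda*t = 32
= 32^4 * exp(-32) / 4!
= 1048576 * 1.2664e-14 / 24
= 5.5331e-10

5.5331e-10


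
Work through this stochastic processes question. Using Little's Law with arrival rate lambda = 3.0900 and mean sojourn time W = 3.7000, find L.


Little's Law: L = lambda * W
= 3.0900 * 3.7000
= 11.4330

11.4330


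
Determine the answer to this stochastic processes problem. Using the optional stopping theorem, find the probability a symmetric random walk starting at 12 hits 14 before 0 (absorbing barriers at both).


By optional stopping theorem: E(M at tau) = M(0) = 12
P(hit 14)*14 + P(hit 0)*0 = 12
P(hit 14) = (12 - 0)/(14 - 0) = 6/7 = 0.8571

0.8571


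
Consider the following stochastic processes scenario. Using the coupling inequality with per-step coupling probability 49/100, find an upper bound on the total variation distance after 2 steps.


TV distance bound <= (1-delta)^n
= (1 - 0.4900)^2
= 0.5100^2
= 0.2601

0.2601


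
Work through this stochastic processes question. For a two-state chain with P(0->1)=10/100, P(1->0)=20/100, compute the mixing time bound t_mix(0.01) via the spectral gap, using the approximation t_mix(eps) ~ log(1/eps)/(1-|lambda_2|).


lambda_2 = |1 - p01 - p10| = |1 - 0.1000 - 0.2000| = 0.7000
t_mix ~ log(1/eps)/(1 - |lambda_2|)
= log(100)/(1 - 0.7000) = 4.6052/0.3000
= 15.3506

15.3506
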